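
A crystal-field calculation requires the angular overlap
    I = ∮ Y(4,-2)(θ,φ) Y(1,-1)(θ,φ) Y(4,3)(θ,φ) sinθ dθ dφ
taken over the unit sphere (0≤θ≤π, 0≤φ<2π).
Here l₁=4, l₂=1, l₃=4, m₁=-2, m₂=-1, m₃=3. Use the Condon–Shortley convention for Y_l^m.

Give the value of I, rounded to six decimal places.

0.000000

l₁+l₂+l₃=9 is odd: 3j(l;000)=0 ⇒ I=0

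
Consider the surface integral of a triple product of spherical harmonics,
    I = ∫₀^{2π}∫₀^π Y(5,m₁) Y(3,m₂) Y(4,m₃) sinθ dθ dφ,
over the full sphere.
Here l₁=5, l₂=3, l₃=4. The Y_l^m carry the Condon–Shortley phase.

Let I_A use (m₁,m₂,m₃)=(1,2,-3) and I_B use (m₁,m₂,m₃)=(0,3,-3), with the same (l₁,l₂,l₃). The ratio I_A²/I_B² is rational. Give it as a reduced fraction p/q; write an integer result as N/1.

Shared (l₁,l₂,l₃)=(5,3,4): N and (l;000)² cancel in I_A²/I_B².
A: Δ = 4!·6!·2!/13! = 1/180180; Racah Σ t=3..4: t=3:−1/1440 t=4:+1/17280 = -11/17280; ⇒ 3j(5 3 4; 1 2 -3)² = 11/468, sgn +1
B: Δ = 4!·6!·2!/13! = 1/180180; Racah Σ t=4..4: t=4:+1/5760 = 1/5760; ⇒ 3j(5 3 4; 0 3 -3)² = 5/572, sgn -1
I_A²/I_B² = (11/468)/(5/572) = 121/45

121/45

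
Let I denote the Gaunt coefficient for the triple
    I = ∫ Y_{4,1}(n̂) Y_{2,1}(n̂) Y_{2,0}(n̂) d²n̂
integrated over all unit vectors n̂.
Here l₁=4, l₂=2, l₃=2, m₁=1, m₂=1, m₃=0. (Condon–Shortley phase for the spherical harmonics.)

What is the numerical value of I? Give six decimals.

0.000000

Σmᵢ = 2 ≠ 0, so the φ-integral vanishes; I = 0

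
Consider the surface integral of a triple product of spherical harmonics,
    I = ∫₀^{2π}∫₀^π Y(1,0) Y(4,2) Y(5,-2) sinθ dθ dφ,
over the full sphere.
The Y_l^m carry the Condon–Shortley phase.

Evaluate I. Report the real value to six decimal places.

0.225034

m-sum 0 ✓  L=10 even ✓  3≤5≤5 ✓
Π(2lᵢ+1) = 3×9×11 = 297
triangle coeff Δ(1,4,5) = 1/495
Σ_t [0,0]: t=0:+1/576 = 1/576
(3j)²=5/99 [(1 4 5; 0 0 0)], sign=-1
Σ_t [0,0]: t=0:+1/1440 = 1/1440
(3j)²=7/165 [(1 4 5; 0 2 -2)], sign=-1
⇒ 4πI² = 7/11
I = (+1)√(7/11/(4π)) = 0.22503380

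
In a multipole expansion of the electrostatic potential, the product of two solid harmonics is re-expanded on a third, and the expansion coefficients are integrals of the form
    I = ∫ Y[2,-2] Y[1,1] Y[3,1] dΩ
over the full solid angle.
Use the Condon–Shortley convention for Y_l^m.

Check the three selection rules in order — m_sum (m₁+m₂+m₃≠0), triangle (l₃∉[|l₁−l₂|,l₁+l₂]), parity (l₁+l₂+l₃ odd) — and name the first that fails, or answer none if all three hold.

none

m₁+m₂+m₃ = -2 + 1 + 1 = 0  ✓
triangle: |2−1|=1 ≤ l₃=3 ≤ 2+1=3  ✓
parity: l₁+l₂+l₃ = 6 is even  ✓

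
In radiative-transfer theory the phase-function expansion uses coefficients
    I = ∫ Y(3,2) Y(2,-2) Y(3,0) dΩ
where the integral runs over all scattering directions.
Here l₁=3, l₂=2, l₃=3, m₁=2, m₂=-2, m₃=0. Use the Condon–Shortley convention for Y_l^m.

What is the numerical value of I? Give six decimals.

-0.188063

Rules hold: Σm=0, L=8 even, 1≤3≤5.
N = 7·5·7 = 245
Δ = 2!·4!·2!/9! = 1/3780
Racah Σ t=0..2: t=0:+1/24 t=1:−1/4 t=2:+1/24 = -1/6
⇒ 3j(3 2 3; 0 0 0)² = 4/105, sgn +1
Racah Σ t=0..0: t=0:+1/24 = 1/24
⇒ 3j(3 2 3; 2 -2 0)² = 1/21, sgn -1
4πI² = N·(3j₀)²·(3jₘ)² = 4/9
I = -1·√(0.444444/4π) = -0.18806319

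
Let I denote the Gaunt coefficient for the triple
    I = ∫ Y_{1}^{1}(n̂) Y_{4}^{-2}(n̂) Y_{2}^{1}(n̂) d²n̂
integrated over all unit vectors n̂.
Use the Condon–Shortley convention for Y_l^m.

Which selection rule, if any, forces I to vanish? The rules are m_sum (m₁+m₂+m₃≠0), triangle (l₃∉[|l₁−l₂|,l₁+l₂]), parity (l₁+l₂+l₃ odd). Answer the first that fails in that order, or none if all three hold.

triangle

Σmᵢ = 0  ✓
l₃∈[|l₁−l₂|,l₁+l₂]=[3,5], have l₃=2  ✗
Σlᵢ = 7 ⇒ odd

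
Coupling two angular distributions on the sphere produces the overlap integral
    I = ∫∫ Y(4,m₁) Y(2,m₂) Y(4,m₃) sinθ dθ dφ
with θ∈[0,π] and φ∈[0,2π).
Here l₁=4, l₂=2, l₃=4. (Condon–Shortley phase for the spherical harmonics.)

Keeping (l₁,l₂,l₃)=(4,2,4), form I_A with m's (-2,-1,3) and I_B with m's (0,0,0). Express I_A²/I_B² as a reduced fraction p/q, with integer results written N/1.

Shared (l₁,l₂,l₃)=(4,2,4): N and (l;000)² cancel in I_A²/I_B².
A: Δ = 2!·6!·2!/11! = 1/13860; Racah Σ t=0..1: t=0:+1/1440 t=1:−1/240 = -1/288; ⇒ 3j(4 2 4; -2 -1 3)² = 5/132, sgn +1
B: Δ = 2!·6!·2!/11! = 1/13860; Racah Σ t=0..2: t=0:+1/192 t=1:−1/36 t=2:+1/192 = -5/288; ⇒ 3j(4 2 4; 0 0 0)² = 20/693, sgn -1
I_A²/I_B² = (5/132)/(20/693) = 21/16

21/16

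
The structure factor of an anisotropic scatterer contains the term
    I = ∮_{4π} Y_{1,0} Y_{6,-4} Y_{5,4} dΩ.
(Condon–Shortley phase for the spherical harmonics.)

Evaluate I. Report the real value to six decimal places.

0.182727

m-sum 0 ✓  L=12 even ✓  5≤5≤7 ✓
Π(2lᵢ+1) = 3×13×11 = 429
triangle coeff Δ(1,6,5) = 1/858
Σ_t [1,1]: t=1:−1/14400 = -1/14400
(3j)²=6/143 [(1 6 5; 0 0 0)], sign=+1
Σ_t [1,1]: t=1:−1/362880 = -1/362880
(3j)²=10/429 [(1 6 5; 0 -4 4)], sign=+1
⇒ 4πI² = 60/143
I = (+1)√(60/143/(4π)) = 0.18272698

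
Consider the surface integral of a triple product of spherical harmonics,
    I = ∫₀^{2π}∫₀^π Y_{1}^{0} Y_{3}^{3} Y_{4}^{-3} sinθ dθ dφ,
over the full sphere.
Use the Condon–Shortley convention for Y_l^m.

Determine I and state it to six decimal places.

-0.162868

m-sum 0 ✓  L=8 even ✓  2≤4≤4 ✓
Π(2lᵢ+1) = 3×7×9 = 189
triangle coeff Δ(1,3,4) = 1/252
Σ_t [0,0]: t=0:+1/36 = 1/36
(3j)²=4/63 [(1 3 4; 0 0 0)], sign=+1
Σ_t [0,0]: t=0:+1/720 = 1/720
(3j)²=1/36 [(1 3 4; 0 3 -3)], sign=-1
⇒ 4πI² = 1/3
I = (-1)√(1/3/(4π)) = -0.16286750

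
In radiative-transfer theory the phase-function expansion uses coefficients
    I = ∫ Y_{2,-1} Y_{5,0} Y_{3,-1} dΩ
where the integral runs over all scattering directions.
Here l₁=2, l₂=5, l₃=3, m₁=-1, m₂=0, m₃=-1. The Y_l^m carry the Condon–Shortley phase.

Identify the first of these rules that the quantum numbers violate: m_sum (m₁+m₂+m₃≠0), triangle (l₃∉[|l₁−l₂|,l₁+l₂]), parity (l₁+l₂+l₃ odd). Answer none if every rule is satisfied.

m_sum

m₁+m₂+m₃ = -1 + 0 − 1 = -2  ✗
triangle: |2−5|=3 ≤ l₃=3 ≤ 2+5=7
parity: l₁+l₂+l₃ = 10 is even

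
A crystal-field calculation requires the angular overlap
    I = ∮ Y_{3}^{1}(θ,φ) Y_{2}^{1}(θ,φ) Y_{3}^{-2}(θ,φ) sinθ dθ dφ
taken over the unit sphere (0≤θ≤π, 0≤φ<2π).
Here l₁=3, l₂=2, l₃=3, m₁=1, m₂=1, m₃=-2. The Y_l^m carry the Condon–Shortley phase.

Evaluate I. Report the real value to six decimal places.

0.162868

Rules hold: Σm=0, L=8 even, 1≤3≤5.
N = 7·5·7 = 245
Δ = 2!·4!·2!/9! = 1/3780
Racah Σ t=0..2: t=0:+1/24 t=1:−1/4 t=2:+1/24 = -1/6
⇒ 3j(3 2 3; 0 0 0)² = 4/105, sgn +1
Racah Σ t=1..2: t=1:−1/12 t=2:+1/48 = -1/16
⇒ 3j(3 2 3; 1 1 -2)² = 1/28, sgn +1
4πI² = N·(3j₀)²·(3jₘ)² = 1/3
I = +1·√(0.333333/4π) = 0.16286750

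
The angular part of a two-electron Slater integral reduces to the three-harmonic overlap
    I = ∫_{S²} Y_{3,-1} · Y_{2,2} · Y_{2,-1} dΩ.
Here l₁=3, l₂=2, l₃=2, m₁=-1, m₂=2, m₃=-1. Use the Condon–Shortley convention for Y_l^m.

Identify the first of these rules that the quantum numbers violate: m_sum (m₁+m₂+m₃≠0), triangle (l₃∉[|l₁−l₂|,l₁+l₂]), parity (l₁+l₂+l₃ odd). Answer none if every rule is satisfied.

Σmᵢ = 0  ✓
l₃∈[|l₁−l₂|,l₁+l₂]=[1,5], have l₃=2  ✓
Σlᵢ = 7 ⇒ odd  ✗

parity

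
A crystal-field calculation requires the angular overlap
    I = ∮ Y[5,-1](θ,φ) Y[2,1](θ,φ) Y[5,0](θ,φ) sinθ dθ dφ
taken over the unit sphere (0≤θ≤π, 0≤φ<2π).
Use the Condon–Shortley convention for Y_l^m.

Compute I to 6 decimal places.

Checks pass: Σm=0; 12 even; l₃=5∈[3,7].
(2·5+1)(2·2+1)(2·5+1) = 605
Δ: 2! 8! 2! / 13! → 1/38610
sum: t=0:+1/2880 t=1:−1/576 t=2:+1/2880 = -1/960
3j²(5 2 5; 0 0 0) = Δ·Π!·Σ² = 10/429  (sign +1)
sum: t=1:−1/1440 t=2:+1/1152 = 1/5760
3j²(5 2 5; -1 1 0) = Δ·Π!·Σ² = 1/858  (sign -1)
combine: 4πI² = 605·10/429·1/858 = 25/1521
take √, sign -1: I = -0.03616600

-0.036166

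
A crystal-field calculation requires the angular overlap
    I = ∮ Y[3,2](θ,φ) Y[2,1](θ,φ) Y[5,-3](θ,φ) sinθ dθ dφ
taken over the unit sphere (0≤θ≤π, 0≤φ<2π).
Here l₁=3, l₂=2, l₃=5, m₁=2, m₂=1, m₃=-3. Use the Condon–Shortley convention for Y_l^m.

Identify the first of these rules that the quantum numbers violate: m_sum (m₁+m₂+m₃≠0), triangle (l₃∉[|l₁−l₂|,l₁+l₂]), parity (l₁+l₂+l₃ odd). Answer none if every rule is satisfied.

none

Σmᵢ = 0  ✓
l₃∈[|l₁−l₂|,l₁+l₂]=[1,5], have l₃=5  ✓
Σlᵢ = 10 ⇒ even  ✓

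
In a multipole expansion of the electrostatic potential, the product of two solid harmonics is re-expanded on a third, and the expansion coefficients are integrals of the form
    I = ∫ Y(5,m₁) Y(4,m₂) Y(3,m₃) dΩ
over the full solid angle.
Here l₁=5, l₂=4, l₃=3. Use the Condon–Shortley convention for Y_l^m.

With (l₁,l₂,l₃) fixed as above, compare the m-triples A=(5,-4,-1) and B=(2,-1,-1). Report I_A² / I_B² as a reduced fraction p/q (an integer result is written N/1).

105/64

l's match ⇒ only the (l;m) 3-j factors differ between A and B.
A: triangle coeff Δ(5,4,3) = 1/180180; Σ_t [0,0]: t=0:+1/34560 = 1/34560; (3j)²=14/429 [(5 4 3; 5 -4 -1)], sign=+1
B: triangle coeff Δ(5,4,3) = 1/180180; Σ_t [1,3]: t=1:−1/960 t=2:+1/288 t=3:−1/1728 = 1/540; (3j)²=128/6435 [(5 4 3; 2 -1 -1)], sign=+1
I_A²/I_B² = (14/429)/(128/6435) = 105/64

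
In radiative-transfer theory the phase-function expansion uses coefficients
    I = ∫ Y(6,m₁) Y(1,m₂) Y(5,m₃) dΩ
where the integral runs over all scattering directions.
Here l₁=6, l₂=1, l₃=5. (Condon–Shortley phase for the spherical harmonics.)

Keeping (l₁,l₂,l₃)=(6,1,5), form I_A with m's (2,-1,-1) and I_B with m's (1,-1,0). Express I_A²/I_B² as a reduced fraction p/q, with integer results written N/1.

Same 6,1,5: normalisation and zero-m 3j drop out of the ratio.
A: Δ: 2! 10! 0! / 13! → 1/858; sum: t=0:+1/34560 = 1/34560; 3j²(6 1 5; 2 -1 -1) = Δ·Π!·Σ² = 14/429  (sign +1)
B: Δ: 2! 10! 0! / 13! → 1/858; sum: t=0:+1/28800 = 1/28800; 3j²(6 1 5; 1 -1 0) = Δ·Π!·Σ² = 7/286  (sign -1)
I_A²/I_B² = (14/429)/(7/286) = 4/3

4/3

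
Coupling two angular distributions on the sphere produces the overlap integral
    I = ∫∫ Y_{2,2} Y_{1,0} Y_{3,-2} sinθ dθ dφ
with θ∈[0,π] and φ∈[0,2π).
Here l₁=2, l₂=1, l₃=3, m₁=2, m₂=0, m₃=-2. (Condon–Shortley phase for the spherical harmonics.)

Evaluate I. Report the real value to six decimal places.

Rules hold: Σm=0, L=6 even, 1≤3≤3.
N = 5·3·7 = 105
Δ = 0!·4!·2!/7! = 1/105
Racah Σ t=0..0: t=0:+1/4 = 1/4
⇒ 3j(2 1 3; 0 0 0)² = 3/35, sgn -1
Racah Σ t=0..0: t=0:+1/24 = 1/24
⇒ 3j(2 1 3; 2 0 -2)² = 1/21, sgn -1
4πI² = N·(3j₀)²·(3jₘ)² = 3/7
I = +1·√(0.428571/4π) = 0.18467439

0.184674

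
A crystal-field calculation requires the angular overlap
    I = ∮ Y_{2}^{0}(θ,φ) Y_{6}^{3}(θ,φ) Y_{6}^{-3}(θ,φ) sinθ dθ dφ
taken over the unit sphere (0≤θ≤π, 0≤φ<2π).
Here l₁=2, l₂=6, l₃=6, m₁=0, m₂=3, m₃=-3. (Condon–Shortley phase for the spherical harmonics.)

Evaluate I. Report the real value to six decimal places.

Checks pass: Σm=0; 14 even; l₃=6∈[4,8].
(2·2+1)(2·6+1)(2·6+1) = 845
Δ: 2! 2! 10! / 15! → 1/90090
sum: t=0:+1/69120 t=1:−1/14400 t=2:+1/69120 = -7/172800
3j²(2 6 6; 0 0 0) = Δ·Π!·Σ² = 14/715  (sign -1)
sum: t=0:+1/1451520 t=1:−1/80640 t=2:+1/120960 = -1/290304
3j²(2 6 6; 0 3 -3) = Δ·Π!·Σ² = 5/2002  (sign +1)
combine: 4πI² = 845·14/715·5/2002 = 5/121
take √, sign -1: I = -0.05734392

-0.057344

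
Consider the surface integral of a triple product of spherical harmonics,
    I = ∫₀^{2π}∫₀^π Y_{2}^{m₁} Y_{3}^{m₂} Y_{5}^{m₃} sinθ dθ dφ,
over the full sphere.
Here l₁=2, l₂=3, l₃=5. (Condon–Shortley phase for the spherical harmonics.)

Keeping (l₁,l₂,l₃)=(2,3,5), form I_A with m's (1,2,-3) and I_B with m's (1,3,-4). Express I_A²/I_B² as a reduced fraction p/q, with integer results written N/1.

4/3

l's match ⇒ only the (l;m) 3-j factors differ between A and B.
A: triangle coeff Δ(2,3,5) = 1/2310; Σ_t [0,0]: t=0:+1/720 = 1/720; (3j)²=8/165 [(2 3 5; 1 2 -3)], sign=+1
B: triangle coeff Δ(2,3,5) = 1/2310; Σ_t [0,0]: t=0:+1/4320 = 1/4320; (3j)²=2/55 [(2 3 5; 1 3 -4)], sign=-1
I_A²/I_B² = (8/165)/(2/55) = 4/3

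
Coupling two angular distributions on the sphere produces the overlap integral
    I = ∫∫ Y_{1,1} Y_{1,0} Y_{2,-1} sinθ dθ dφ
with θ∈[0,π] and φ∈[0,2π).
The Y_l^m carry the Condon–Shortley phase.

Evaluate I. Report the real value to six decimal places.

-0.218510

Rules hold: Σm=0, L=4 even, 0≤2≤2.
N = 3·3·5 = 45
Δ = 0!·2!·2!/5! = 1/30
Racah Σ t=0..0: t=0:+1/1 = 1/1
⇒ 3j(1 1 2; 0 0 0)² = 2/15, sgn +1
Racah Σ t=0..0: t=0:+1/2 = 1/2
⇒ 3j(1 1 2; 1 0 -1)² = 1/10, sgn -1
4πI² = N·(3j₀)²·(3jₘ)² = 3/5
I = -1·√(0.6/4π) = -0.21850969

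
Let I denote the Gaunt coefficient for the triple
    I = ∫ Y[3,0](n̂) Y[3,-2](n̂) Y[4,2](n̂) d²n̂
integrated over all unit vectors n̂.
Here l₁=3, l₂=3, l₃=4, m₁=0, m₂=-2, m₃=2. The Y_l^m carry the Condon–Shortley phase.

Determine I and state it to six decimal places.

-0.044418

Rules hold: Σm=0, L=10 even, 0≤4≤6.
N = 7·7·9 = 441
Δ = 2!·4!·4!/11! = 1/34650
Racah Σ t=0..2: t=0:+1/72 t=1:−1/16 t=2:+1/72 = -5/144
⇒ 3j(3 3 4; 0 0 0)² = 2/77, sgn -1
Racah Σ t=0..1: t=0:+1/72 t=1:−1/96 = 1/288
⇒ 3j(3 3 4; 0 -2 2)² = 1/462, sgn +1
4πI² = N·(3j₀)²·(3jₘ)² = 3/121
I = -1·√(0.0247934/4π) = -0.04441841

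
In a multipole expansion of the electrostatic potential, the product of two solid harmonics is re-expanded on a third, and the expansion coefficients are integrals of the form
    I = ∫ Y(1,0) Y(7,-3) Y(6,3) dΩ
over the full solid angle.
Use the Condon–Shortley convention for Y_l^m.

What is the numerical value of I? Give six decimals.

-0.221293

Rules hold: Σm=0, L=14 even, 6≤6≤8.
N = 3·15·13 = 585
Δ = 2!·0!·12!/15! = 1/1365
Racah Σ t=1..1: t=1:−1/518400 = -1/518400
⇒ 3j(1 7 6; 0 0 0)² = 7/195, sgn -1
Racah Σ t=1..1: t=1:−1/2177280 = -1/2177280
⇒ 3j(1 7 6; 0 -3 3)² = 8/273, sgn +1
4πI² = N·(3j₀)²·(3jₘ)² = 8/13
I = -1·√(0.615385/4π) = -0.22129336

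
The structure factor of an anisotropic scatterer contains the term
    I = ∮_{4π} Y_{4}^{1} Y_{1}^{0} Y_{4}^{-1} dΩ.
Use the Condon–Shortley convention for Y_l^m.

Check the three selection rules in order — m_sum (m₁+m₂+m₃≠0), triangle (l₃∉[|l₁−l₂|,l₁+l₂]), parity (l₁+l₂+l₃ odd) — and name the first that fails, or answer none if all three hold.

parity

m₁+m₂+m₃ = 1 + 0 − 1 = 0  ✓
triangle: |4−1|=3 ≤ l₃=4 ≤ 4+1=5  ✓
parity: l₁+l₂+l₃ = 9 is odd  ✗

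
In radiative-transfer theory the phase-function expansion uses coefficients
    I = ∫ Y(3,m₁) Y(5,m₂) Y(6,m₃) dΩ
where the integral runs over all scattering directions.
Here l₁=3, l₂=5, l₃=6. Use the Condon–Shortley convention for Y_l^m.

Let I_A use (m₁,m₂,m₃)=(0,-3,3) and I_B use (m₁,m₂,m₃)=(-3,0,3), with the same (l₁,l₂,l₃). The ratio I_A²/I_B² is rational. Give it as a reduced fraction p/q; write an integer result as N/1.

Same 3,5,6: normalisation and zero-m 3j drop out of the ratio.
A: Δ: 2! 4! 8! / 15! → 1/675675; sum: t=0:+1/17280 t=1:−1/20160 t=2:+1/483840 = 1/96768; 3j²(3 5 6; 0 -3 3) = Δ·Π!·Σ² = 1/1001  (sign -1)
B: Δ: 2! 4! 8! / 15! → 1/675675; sum: t=2:+1/34560 = 1/34560; 3j²(3 5 6; -3 0 3) = Δ·Π!·Σ² = 4/143  (sign -1)
I_A²/I_B² = (1/1001)/(4/143) = 1/28

1/28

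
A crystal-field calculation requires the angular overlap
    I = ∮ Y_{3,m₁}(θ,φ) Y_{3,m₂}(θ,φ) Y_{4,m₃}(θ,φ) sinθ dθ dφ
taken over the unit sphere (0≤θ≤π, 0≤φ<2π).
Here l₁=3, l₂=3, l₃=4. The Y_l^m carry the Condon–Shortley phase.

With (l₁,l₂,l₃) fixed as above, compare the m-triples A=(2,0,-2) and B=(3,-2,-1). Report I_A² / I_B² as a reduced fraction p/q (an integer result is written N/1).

1/10

Shared (l₁,l₂,l₃)=(3,3,4): N and (l;000)² cancel in I_A²/I_B².
A: Δ = 2!·4!·4!/11! = 1/34650; Racah Σ t=0..1: t=0:+1/72 t=1:−1/96 = 1/288; ⇒ 3j(3 3 4; 2 0 -2)² = 1/462, sgn +1
B: Δ = 2!·4!·4!/11! = 1/34650; Racah Σ t=0..0: t=0:+1/288 = 1/288; ⇒ 3j(3 3 4; 3 -2 -1)² = 5/231, sgn -1
I_A²/I_B² = (1/462)/(5/231) = 1/10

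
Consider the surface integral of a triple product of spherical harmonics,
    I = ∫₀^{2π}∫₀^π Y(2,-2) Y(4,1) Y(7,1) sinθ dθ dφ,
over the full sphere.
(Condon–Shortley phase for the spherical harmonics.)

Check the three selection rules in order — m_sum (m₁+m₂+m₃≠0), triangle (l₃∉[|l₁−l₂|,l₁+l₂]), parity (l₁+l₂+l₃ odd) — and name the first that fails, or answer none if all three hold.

m₁+m₂+m₃ = -2 + 1 + 1 = 0  ✓
triangle: |2−4|=2 ≤ l₃=7 ≤ 2+4=6  ✗
parity: l₁+l₂+l₃ = 13 is odd

triangle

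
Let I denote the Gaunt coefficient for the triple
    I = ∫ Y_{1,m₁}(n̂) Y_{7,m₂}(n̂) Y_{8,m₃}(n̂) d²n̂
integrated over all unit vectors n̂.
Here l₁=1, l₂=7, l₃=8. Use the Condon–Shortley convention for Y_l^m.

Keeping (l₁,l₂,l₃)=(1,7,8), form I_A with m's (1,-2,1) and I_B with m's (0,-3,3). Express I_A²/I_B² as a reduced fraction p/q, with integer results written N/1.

21/55

Same 1,7,8: normalisation and zero-m 3j drop out of the ratio.
A: Δ: 0! 2! 14! / 17! → 1/2040; sum: t=0:+1/87091200 = 1/87091200; 3j²(1 7 8; 1 -2 1) = Δ·Π!·Σ² = 7/680  (sign -1)
B: Δ: 0! 2! 14! / 17! → 1/2040; sum: t=0:+1/87091200 = 1/87091200; 3j²(1 7 8; 0 -3 3) = Δ·Π!·Σ² = 11/408  (sign -1)
I_A²/I_B² = (7/680)/(11/408) = 21/55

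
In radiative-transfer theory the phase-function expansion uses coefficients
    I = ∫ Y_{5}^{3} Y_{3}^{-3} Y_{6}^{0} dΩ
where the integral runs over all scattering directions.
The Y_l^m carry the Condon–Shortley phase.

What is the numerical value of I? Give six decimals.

-0.110086

Rules hold: Σm=0, L=14 even, 2≤6≤8.
N = 11·7·13 = 1001
Δ = 2!·8!·4!/15! = 1/675675
Racah Σ t=0..2: t=0:+1/8640 t=1:−1/2304 t=2:+1/8640 = -7/34560
⇒ 3j(5 3 6; 0 0 0)² = 7/429, sgn -1
Racah Σ t=0..0: t=0:+1/69120 = 1/69120
⇒ 3j(5 3 6; 3 -3 0)² = 4/429, sgn +1
4πI² = N·(3j₀)²·(3jₘ)² = 196/1287
I = -1·√(0.152292/4π) = -0.11008644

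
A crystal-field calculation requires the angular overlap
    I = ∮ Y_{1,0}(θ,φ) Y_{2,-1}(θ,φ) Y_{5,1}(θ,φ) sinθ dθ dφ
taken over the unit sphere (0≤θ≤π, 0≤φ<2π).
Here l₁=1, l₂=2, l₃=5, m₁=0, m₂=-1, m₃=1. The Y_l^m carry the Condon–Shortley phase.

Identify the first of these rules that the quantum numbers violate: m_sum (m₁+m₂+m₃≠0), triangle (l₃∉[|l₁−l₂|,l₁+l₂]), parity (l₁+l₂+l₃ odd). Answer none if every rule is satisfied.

triangle

azimuthal sum: 0 − 1 + 1 = 0  ✓
1 ≤ 5 ≤ 3 (triangle on l)  ✗
L = 1 + 2 + 5 = 8 (even)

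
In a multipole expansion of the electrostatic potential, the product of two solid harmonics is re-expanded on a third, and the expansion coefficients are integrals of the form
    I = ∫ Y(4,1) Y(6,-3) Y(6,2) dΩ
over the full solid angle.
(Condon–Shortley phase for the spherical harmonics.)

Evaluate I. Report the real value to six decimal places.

-0.131554

m-sum 0 ✓  L=16 even ✓  2≤6≤10 ✓
Π(2lᵢ+1) = 9×13×13 = 1521
triangle coeff Δ(4,6,6) = 1/15315300
Σ_t [0,4]: t=0:+1/829440 t=1:−1/25920 t=2:+1/9216 t=3:−1/25920 t=4:+1/829440 = 7/207360
(3j)²=28/2431 [(4 6 6; 0 0 0)], sign=+1
Σ_t [0,3]: t=0:+1/103680 t=1:−1/34560 t=2:+1/120960 t=3:−1/5806080 = -13/1161216
(3j)²=65/5236 [(4 6 6; 1 -3 2)], sign=-1
⇒ 4πI² = 7605/34969
I = (-1)√(7605/34969/(4π)) = -0.13155370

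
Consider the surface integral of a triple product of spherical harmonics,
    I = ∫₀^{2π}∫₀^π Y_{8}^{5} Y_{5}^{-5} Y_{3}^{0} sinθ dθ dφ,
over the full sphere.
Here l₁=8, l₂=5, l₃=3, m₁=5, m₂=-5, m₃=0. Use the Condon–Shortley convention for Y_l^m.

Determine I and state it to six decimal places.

-0.071001

Checks pass: Σm=0; 16 even; l₃=3∈[3,13].
(2·8+1)(2·5+1)(2·3+1) = 1309
Δ: 10! 6! 0! / 17! → 1/136136
sum: t=5:−1/518400 = -1/518400
3j²(8 5 3; 0 0 0) = Δ·Π!·Σ² = 56/2431  (sign +1)
sum: t=0:+1/130636800 = 1/130636800
3j²(8 5 3; 5 -5 0) = Δ·Π!·Σ² = 1/476  (sign -1)
combine: 4πI² = 1309·56/2431·1/476 = 14/221
take √, sign -1: I = -0.07100075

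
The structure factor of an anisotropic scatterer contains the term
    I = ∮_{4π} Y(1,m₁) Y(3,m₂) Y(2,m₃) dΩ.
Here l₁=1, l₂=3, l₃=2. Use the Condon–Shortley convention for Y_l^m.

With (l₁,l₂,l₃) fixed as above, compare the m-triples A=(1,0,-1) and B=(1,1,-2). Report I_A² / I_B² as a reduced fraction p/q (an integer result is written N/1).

3/1

Shared (l₁,l₂,l₃)=(1,3,2): N and (l;000)² cancel in I_A²/I_B².
A: Δ = 2!·0!·4!/7! = 1/105; Racah Σ t=0..0: t=0:+1/12 = 1/12; ⇒ 3j(1 3 2; 1 0 -1)² = 1/35, sgn -1
B: Δ = 2!·0!·4!/7! = 1/105; Racah Σ t=0..0: t=0:+1/48 = 1/48; ⇒ 3j(1 3 2; 1 1 -2)² = 1/105, sgn +1
I_A²/I_B² = (1/35)/(1/105) = 3/1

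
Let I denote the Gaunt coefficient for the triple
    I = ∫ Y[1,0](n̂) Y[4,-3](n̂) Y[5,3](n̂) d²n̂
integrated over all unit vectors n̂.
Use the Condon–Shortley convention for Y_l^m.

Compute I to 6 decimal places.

-0.196426

Rules hold: Σm=0, L=10 even, 3≤5≤5.
N = 3·9·11 = 297
Δ = 0!·2!·8!/11! = 1/495
Racah Σ t=0..0: t=0:+1/576 = 1/576
⇒ 3j(1 4 5; 0 0 0)² = 5/99, sgn -1
Racah Σ t=0..0: t=0:+1/5040 = 1/5040
⇒ 3j(1 4 5; 0 -3 3)² = 16/495, sgn +1
4πI² = N·(3j₀)²·(3jₘ)² = 16/33
I = -1·√(0.484848/4π) = -0.19642560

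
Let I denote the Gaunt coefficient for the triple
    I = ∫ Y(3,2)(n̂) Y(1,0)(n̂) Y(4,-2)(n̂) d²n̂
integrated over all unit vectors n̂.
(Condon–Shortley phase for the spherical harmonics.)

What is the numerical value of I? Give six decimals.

Rules hold: Σm=0, L=8 even, 2≤4≤4.
N = 7·3·9 = 189
Δ = 0!·6!·2!/9! = 1/252
Racah Σ t=0..0: t=0:+1/36 = 1/36
⇒ 3j(3 1 4; 0 0 0)² = 4/63, sgn +1
Racah Σ t=0..0: t=0:+1/120 = 1/120
⇒ 3j(3 1 4; 2 0 -2)² = 1/21, sgn +1
4πI² = N·(3j₀)²·(3jₘ)² = 4/7
I = +1·√(0.571429/4π) = 0.21324362

0.213244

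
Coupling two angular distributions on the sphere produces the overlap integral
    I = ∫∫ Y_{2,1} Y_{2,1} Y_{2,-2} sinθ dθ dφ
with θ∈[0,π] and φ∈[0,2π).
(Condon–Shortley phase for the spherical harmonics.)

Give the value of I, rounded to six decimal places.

0.220728

Checks pass: Σm=0; 6 even; l₃=2∈[0,4].
(2·2+1)(2·2+1)(2·2+1) = 125
Δ: 2! 2! 2! / 7! → 1/630
sum: t=0:+1/8 t=1:−1/1 t=2:+1/8 = -3/4
3j²(2 2 2; 0 0 0) = Δ·Π!·Σ² = 2/35  (sign -1)
sum: t=1:−1/4 = -1/4
3j²(2 2 2; 1 1 -2) = Δ·Π!·Σ² = 3/35  (sign -1)
combine: 4πI² = 125·2/35·3/35 = 30/49
take √, sign +1: I = 0.22072812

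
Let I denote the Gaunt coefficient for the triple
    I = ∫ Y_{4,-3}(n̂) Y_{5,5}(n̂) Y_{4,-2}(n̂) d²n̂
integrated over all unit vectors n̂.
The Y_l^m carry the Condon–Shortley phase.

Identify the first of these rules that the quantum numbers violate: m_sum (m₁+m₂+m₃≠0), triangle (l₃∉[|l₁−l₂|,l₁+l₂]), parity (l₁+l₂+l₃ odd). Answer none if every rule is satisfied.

parity

Σmᵢ = 0  ✓
l₃∈[|l₁−l₂|,l₁+l₂]=[1,9], have l₃=4  ✓
Σlᵢ = 13 ⇒ odd  ✗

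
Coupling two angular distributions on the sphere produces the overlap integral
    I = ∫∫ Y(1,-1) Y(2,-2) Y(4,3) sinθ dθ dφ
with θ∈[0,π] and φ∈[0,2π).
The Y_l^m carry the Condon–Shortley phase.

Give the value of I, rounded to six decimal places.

l₃=4 ∉ [1,3] — triangle fails ⇒ I = 0

0.000000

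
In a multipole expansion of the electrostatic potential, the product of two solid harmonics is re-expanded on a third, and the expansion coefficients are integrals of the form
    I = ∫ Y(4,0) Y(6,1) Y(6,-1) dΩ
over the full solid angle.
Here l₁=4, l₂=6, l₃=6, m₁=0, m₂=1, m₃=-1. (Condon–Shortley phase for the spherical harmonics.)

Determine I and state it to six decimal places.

-0.096546

Rules hold: Σm=0, L=16 even, 2≤6≤10.
N = 9·13·13 = 1521
Δ = 4!·4!·8!/17! = 1/15315300
Racah Σ t=0..4: t=0:+1/829440 t=1:−1/25920 t=2:+1/9216 t=3:−1/25920 t=4:+1/829440 = 7/207360
⇒ 3j(4 6 6; 0 0 0)² = 28/2431, sgn +1
Racah Σ t=0..4: t=0:+1/2903040 t=1:−1/51840 t=2:+1/11520 t=3:−1/20736 t=4:+1/414720 = 1/45360
⇒ 3j(4 6 6; 0 1 -1)² = 1024/153153, sgn -1
4πI² = N·(3j₀)²·(3jₘ)² = 4096/34969
I = -1·√(0.117132/4π) = -0.09654581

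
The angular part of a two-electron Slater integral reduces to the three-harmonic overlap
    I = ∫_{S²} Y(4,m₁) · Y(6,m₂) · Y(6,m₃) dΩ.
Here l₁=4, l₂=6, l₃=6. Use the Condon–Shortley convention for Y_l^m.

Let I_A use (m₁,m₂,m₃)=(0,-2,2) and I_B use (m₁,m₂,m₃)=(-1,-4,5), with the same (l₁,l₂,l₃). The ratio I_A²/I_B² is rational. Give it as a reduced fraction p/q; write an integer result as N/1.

11/90

l's match ⇒ only the (l;m) 3-j factors differ between A and B.
A: triangle coeff Δ(4,6,6) = 1/15315300; Σ_t [0,4]: t=0:+1/331776 t=1:−1/25920 t=2:+1/23040 t=3:−1/181440 t=4:+1/23224320 = 11/4644864; (3j)²=11/55692 [(4 6 6; 0 -2 2)], sign=+1
B: triangle coeff Δ(4,6,6) = 1/15315300; Σ_t [1,2]: t=1:−1/725760 t=2:+1/967680 = -1/2903040; (3j)²=5/3094 [(4 6 6; -1 -4 5)], sign=+1
I_A²/I_B² = (11/55692)/(5/3094) = 11/90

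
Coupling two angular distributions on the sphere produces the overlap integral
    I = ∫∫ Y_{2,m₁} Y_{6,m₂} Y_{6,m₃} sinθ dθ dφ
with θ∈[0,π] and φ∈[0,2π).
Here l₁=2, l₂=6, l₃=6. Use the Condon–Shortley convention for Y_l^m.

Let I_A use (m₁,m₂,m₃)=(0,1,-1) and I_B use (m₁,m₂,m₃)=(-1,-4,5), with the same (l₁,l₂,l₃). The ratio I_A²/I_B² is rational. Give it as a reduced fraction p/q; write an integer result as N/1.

169/297

l's match ⇒ only the (l;m) 3-j factors differ between A and B.
A: triangle coeff Δ(2,6,6) = 1/90090; Σ_t [0,2]: t=0:+1/120960 t=1:−1/17280 t=2:+1/57600 = -13/403200; (3j)²=13/770 [(2 6 6; 0 1 -1)], sign=+1
B: triangle coeff Δ(2,6,6) = 1/90090; Σ_t [1,2]: t=1:−1/725760 t=2:+1/7257600 = -1/806400; (3j)²=27/910 [(2 6 6; -1 -4 5)], sign=+1
I_A²/I_B² = (13/770)/(27/910) = 169/297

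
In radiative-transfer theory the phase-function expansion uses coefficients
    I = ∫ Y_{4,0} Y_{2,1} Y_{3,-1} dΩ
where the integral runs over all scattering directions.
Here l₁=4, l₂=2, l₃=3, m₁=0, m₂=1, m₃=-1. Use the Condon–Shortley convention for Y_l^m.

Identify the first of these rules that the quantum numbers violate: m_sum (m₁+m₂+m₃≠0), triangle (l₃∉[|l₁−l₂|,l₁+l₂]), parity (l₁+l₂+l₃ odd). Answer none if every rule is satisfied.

parity

azimuthal sum: 0 + 1 − 1 = 0  ✓
2 ≤ 3 ≤ 6 (triangle on l)  ✓
L = 4 + 2 + 3 = 9 (odd)  ✗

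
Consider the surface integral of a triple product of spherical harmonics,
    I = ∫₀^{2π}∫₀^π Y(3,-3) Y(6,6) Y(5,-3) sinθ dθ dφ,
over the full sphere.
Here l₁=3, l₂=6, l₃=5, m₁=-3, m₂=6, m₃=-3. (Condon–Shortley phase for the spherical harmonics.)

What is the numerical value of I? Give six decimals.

-0.119512

m-sum 0 ✓  L=14 even ✓  3≤5≤9 ✓
Π(2lᵢ+1) = 7×13×11 = 1001
triangle coeff Δ(3,6,5) = 1/675675
Σ_t [1,3]: t=1:−1/8640 t=2:+1/2304 t=3:−1/8640 = 7/34560
(3j)²=7/429 [(3 6 5; 0 0 0)], sign=-1
Σ_t [4,4]: t=4:+1/1935360 = 1/1935360
(3j)²=1/91 [(3 6 5; -3 6 -3)], sign=+1
⇒ 4πI² = 7/39
I = (-1)√(7/39/(4π)) = -0.11951207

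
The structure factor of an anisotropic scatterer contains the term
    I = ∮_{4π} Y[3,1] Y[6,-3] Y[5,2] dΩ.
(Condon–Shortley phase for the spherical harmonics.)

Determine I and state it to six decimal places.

-0.152880

Checks pass: Σm=0; 14 even; l₃=5∈[3,9].
(2·3+1)(2·6+1)(2·5+1) = 1001
Δ: 4! 2! 8! / 15! → 1/675675
sum: t=1:−1/8640 t=2:+1/2304 t=3:−1/8640 = 7/34560
3j²(3 6 5; 0 0 0) = Δ·Π!·Σ² = 7/429  (sign -1)
sum: t=0:+1/34560 t=1:−1/8640 t=2:+1/40320 = -1/16128
3j²(3 6 5; 1 -3 2) = Δ·Π!·Σ² = 18/1001  (sign +1)
combine: 4πI² = 1001·7/429·18/1001 = 42/143
take √, sign -1: I = -0.15288036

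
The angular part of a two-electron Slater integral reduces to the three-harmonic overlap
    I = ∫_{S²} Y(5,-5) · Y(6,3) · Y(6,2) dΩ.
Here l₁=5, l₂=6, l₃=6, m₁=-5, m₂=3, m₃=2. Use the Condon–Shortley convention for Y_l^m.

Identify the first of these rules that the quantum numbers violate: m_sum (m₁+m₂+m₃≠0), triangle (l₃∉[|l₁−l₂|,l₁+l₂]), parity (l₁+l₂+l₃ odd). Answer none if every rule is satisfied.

parity

m₁+m₂+m₃ = -5 + 3 + 2 = 0  ✓
triangle: |5−6|=1 ≤ l₃=6 ≤ 5+6=11  ✓
parity: l₁+l₂+l₃ = 17 is odd  ✗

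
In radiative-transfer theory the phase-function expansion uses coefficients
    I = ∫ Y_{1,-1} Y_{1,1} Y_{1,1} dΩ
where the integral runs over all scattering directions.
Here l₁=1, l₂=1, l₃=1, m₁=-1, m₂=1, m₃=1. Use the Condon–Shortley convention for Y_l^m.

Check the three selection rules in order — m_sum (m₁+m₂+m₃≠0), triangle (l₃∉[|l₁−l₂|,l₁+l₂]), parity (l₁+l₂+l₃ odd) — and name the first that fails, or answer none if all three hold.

m₁+m₂+m₃ = -1 + 1 + 1 = 1  ✗
triangle: |1−1|=0 ≤ l₃=1 ≤ 1+1=2
parity: l₁+l₂+l₃ = 3 is odd

m_sum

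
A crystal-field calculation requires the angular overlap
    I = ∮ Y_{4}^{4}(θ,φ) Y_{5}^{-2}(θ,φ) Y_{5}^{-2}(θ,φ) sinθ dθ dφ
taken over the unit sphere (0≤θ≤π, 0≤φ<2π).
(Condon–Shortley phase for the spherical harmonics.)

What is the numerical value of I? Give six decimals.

0.181552

m-sum 0 ✓  L=14 even ✓  1≤5≤9 ✓
Π(2lᵢ+1) = 9×11×11 = 1089
triangle coeff Δ(4,5,5) = 1/3153150
Σ_t [0,4]: t=0:+1/69120 t=1:−1/1728 t=2:+1/576 t=3:−1/1728 t=4:+1/69120 = 7/11520
(3j)²=2/143 [(4 5 5; 0 0 0)], sign=-1
Σ_t [0,0]: t=0:+1/20736 = 1/20736
(3j)²=35/1287 [(4 5 5; 4 -2 -2)], sign=-1
⇒ 4πI² = 70/169
I = (+1)√(70/169/(4π)) = 0.18155187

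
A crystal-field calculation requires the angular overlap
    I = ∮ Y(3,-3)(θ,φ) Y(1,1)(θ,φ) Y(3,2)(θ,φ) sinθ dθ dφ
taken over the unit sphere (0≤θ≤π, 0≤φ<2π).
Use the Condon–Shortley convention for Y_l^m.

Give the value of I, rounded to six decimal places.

L=7 odd ⇒ parity kills the (l;000) factor ⇒ I = 0

0.000000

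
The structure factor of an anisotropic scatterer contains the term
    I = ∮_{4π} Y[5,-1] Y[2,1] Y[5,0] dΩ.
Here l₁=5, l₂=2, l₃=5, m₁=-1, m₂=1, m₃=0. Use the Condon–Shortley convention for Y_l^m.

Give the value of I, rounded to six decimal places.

-0.036166

Checks pass: Σm=0; 12 even; l₃=5∈[3,7].
(2·5+1)(2·2+1)(2·5+1) = 605
Δ: 2! 8! 2! / 13! → 1/38610
sum: t=0:+1/2880 t=1:−1/576 t=2:+1/2880 = -1/960
3j²(5 2 5; 0 0 0) = Δ·Π!·Σ² = 10/429  (sign +1)
sum: t=1:−1/1440 t=2:+1/1152 = 1/5760
3j²(5 2 5; -1 1 0) = Δ·Π!·Σ² = 1/858  (sign -1)
combine: 4πI² = 605·10/429·1/858 = 25/1521
take √, sign -1: I = -0.03616600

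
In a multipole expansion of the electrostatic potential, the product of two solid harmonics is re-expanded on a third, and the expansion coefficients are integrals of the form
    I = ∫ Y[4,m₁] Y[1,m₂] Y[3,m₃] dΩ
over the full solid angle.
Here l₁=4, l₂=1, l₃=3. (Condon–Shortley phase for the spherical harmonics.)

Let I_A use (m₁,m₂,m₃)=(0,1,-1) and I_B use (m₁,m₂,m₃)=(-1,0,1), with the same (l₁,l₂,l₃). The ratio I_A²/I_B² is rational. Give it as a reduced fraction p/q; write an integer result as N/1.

2/5

Shared (l₁,l₂,l₃)=(4,1,3): N and (l;000)² cancel in I_A²/I_B².
A: Δ = 2!·6!·0!/9! = 1/252; Racah Σ t=2..2: t=2:+1/96 = 1/96; ⇒ 3j(4 1 3; 0 1 -1)² = 1/42, sgn +1
B: Δ = 2!·6!·0!/9! = 1/252; Racah Σ t=1..1: t=1:−1/48 = -1/48; ⇒ 3j(4 1 3; -1 0 1)² = 5/84, sgn -1
I_A²/I_B² = (1/42)/(5/84) = 2/5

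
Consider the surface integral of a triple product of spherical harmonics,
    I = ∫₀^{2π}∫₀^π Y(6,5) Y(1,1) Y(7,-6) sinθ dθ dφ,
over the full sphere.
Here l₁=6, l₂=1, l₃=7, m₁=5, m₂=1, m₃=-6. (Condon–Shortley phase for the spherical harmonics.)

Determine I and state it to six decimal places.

0.309019

Rules hold: Σm=0, L=14 even, 5≤7≤7.
N = 13·3·15 = 585
Δ = 0!·12!·2!/15! = 1/1365
Racah Σ t=0..0: t=0:+1/518400 = 1/518400
⇒ 3j(6 1 7; 0 0 0)² = 7/195, sgn -1
Racah Σ t=0..0: t=0:+1/79833600 = 1/79833600
⇒ 3j(6 1 7; 5 1 -6)² = 2/35, sgn -1
4πI² = N·(3j₀)²·(3jₘ)² = 6/5
I = +1·√(1.2/4π) = 0.30901936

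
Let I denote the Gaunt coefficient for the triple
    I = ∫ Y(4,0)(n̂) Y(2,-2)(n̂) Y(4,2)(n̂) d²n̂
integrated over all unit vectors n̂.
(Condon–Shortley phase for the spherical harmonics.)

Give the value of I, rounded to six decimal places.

-0.190365

m-sum 0 ✓  L=10 even ✓  2≤4≤6 ✓
Π(2lᵢ+1) = 9×5×9 = 405
triangle coeff Δ(4,2,4) = 1/13860
Σ_t [0,2]: t=0:+1/192 t=1:−1/36 t=2:+1/192 = -5/288
(3j)²=20/693 [(4 2 4; 0 0 0)], sign=-1
Σ_t [0,0]: t=0:+1/192 = 1/192
(3j)²=3/77 [(4 2 4; 0 -2 2)], sign=+1
⇒ 4πI² = 2700/5929
I = (-1)√(2700/5929/(4π)) = -0.19036462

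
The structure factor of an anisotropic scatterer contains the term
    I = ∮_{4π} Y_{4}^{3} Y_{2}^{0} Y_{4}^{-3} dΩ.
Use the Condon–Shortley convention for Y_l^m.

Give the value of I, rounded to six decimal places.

0.057344

Checks pass: Σm=0; 10 even; l₃=4∈[2,6].
(2·4+1)(2·2+1)(2·4+1) = 405
Δ: 2! 6! 2! / 11! → 1/13860
sum: t=0:+1/192 t=1:−1/36 t=2:+1/192 = -5/288
3j²(4 2 4; 0 0 0) = Δ·Π!·Σ² = 20/693  (sign -1)
sum: t=0:+1/480 t=1:−1/720 = 1/1440
3j²(4 2 4; 3 0 -3) = Δ·Π!·Σ² = 7/1980  (sign -1)
combine: 4πI² = 405·20/693·7/1980 = 5/121
take √, sign +1: I = 0.05734392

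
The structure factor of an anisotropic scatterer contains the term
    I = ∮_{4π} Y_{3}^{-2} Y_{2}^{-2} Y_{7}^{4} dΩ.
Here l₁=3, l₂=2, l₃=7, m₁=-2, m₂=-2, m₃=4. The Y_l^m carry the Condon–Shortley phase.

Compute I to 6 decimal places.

0.000000

l₃=7 ∉ [1,5] — triangle fails ⇒ I = 0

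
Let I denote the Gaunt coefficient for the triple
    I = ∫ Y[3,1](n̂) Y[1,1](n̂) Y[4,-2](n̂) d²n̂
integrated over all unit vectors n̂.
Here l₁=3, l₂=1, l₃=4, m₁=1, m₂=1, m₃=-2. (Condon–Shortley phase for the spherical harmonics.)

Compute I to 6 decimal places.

0.238414

Checks pass: Σm=0; 8 even; l₃=4∈[2,4].
(2·3+1)(2·1+1)(2·4+1) = 189
Δ: 0! 6! 2! / 9! → 1/252
sum: t=0:+1/36 = 1/36
3j²(3 1 4; 0 0 0) = Δ·Π!·Σ² = 4/63  (sign +1)
sum: t=0:+1/96 = 1/96
3j²(3 1 4; 1 1 -2) = Δ·Π!·Σ² = 5/84  (sign +1)
combine: 4πI² = 189·4/63·5/84 = 5/7
take √, sign +1: I = 0.23841361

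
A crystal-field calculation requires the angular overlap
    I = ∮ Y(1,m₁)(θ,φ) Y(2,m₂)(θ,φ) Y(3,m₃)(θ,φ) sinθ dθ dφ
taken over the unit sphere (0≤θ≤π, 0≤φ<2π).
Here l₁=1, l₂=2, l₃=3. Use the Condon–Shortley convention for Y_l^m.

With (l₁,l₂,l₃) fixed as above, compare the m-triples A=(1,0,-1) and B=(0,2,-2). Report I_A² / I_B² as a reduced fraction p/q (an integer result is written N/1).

Same 1,2,3: normalisation and zero-m 3j drop out of the ratio.
A: Δ: 0! 2! 4! / 7! → 1/105; sum: t=0:+1/8 = 1/8; 3j²(1 2 3; 1 0 -1) = Δ·Π!·Σ² = 2/35  (sign +1)
B: Δ: 0! 2! 4! / 7! → 1/105; sum: t=0:+1/24 = 1/24; 3j²(1 2 3; 0 2 -2) = Δ·Π!·Σ² = 1/21  (sign -1)
I_A²/I_B² = (2/35)/(1/21) = 6/5

6/5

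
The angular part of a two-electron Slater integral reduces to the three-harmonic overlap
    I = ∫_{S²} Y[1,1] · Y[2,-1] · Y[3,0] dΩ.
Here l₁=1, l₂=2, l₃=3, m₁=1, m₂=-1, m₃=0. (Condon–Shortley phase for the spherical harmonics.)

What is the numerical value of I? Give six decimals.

0.143048

Checks pass: Σm=0; 6 even; l₃=3∈[1,3].
(2·1+1)(2·2+1)(2·3+1) = 105
Δ: 0! 2! 4! / 7! → 1/105
sum: t=0:+1/4 = 1/4
3j²(1 2 3; 0 0 0) = Δ·Π!·Σ² = 3/35  (sign -1)
sum: t=0:+1/12 = 1/12
3j²(1 2 3; 1 -1 0) = Δ·Π!·Σ² = 1/35  (sign -1)
combine: 4πI² = 105·3/35·1/35 = 9/35
take √, sign +1: I = 0.14304817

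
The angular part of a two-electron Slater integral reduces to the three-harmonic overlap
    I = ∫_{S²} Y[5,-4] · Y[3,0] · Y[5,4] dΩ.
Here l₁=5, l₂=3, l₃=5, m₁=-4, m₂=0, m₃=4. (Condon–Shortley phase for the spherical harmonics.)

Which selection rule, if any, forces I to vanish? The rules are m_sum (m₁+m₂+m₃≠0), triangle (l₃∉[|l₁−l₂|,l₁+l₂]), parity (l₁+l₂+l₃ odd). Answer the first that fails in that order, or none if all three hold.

parity

Σmᵢ = 0  ✓
l₃∈[|l₁−l₂|,l₁+l₂]=[2,8], have l₃=5  ✓
Σlᵢ = 13 ⇒ odd  ✗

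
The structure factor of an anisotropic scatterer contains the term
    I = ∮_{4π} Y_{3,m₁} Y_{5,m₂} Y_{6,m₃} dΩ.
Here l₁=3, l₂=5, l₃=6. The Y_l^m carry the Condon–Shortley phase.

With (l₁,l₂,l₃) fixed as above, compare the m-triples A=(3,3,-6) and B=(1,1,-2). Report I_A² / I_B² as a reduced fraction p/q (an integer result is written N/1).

Shared (l₁,l₂,l₃)=(3,5,6): N and (l;000)² cancel in I_A²/I_B².
A: Δ = 2!·4!·8!/15! = 1/675675; Racah Σ t=0..0: t=0:+1/1935360 = 1/1935360; ⇒ 3j(3 5 6; 3 3 -6)² = 1/91, sgn +1
B: Δ = 2!·4!·8!/15! = 1/675675; Racah Σ t=0..2: t=0:+1/11520 t=1:−1/4320 t=2:+1/27648 = -1/9216; ⇒ 3j(3 5 6; 1 1 -2)² = 2/143, sgn -1
I_A²/I_B² = (1/91)/(2/143) = 11/14

11/14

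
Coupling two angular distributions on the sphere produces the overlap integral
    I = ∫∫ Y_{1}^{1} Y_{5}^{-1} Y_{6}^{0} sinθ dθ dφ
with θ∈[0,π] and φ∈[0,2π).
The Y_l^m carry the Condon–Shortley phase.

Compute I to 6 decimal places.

0.158246

m-sum 0 ✓  L=12 even ✓  4≤6≤6 ✓
Π(2lᵢ+1) = 3×11×13 = 429
triangle coeff Δ(1,5,6) = 1/858
Σ_t [0,0]: t=0:+1/14400 = 1/14400
(3j)²=6/143 [(1 5 6; 0 0 0)], sign=+1
Σ_t [0,0]: t=0:+1/34560 = 1/34560
(3j)²=5/286 [(1 5 6; 1 -1 0)], sign=+1
⇒ 4πI² = 45/143
I = (+1)√(45/143/(4π)) = 0.15824621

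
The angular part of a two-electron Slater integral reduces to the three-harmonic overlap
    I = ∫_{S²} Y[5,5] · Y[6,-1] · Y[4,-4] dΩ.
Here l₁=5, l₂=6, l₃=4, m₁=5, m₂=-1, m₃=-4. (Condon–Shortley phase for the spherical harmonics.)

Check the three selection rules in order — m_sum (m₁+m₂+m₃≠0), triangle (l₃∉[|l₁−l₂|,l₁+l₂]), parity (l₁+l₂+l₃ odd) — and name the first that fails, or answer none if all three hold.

Σmᵢ = 0  ✓
l₃∈[|l₁−l₂|,l₁+l₂]=[1,11], have l₃=4  ✓
Σlᵢ = 15 ⇒ odd  ✗

parity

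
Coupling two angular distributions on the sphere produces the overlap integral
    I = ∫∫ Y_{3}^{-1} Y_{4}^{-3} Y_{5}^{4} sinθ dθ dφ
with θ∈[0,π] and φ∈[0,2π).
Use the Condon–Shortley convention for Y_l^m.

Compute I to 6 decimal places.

0.042401

Checks pass: Σm=0; 12 even; l₃=5∈[1,7].
(2·3+1)(2·4+1)(2·5+1) = 693
Δ: 2! 4! 6! / 13! → 1/180180
sum: t=0:+1/576 t=1:−1/144 t=2:+1/576 = -1/288
3j²(3 4 5; 0 0 0) = Δ·Π!·Σ² = 20/1001  (sign +1)
sum: t=0:+1/5760 t=1:−1/4320 = -1/17280
3j²(3 4 5; -1 -3 4) = Δ·Π!·Σ² = 7/4290  (sign +1)
combine: 4πI² = 693·20/1001·7/4290 = 42/1859
take √, sign +1: I = 0.04240138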